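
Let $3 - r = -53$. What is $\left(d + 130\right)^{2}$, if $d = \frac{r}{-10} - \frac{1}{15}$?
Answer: $\frac{139129}{9} \approx 15459.0$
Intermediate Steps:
$r = 56$ ($r = 3 - -53 = 3 + 53 = 56$)
$d = - \frac{17}{3}$ ($d = \frac{56}{-10} - \frac{1}{15} = 56 \left(- \frac{1}{10}\right) - \frac{1}{15} = - \frac{28}{5} - \frac{1}{15} = - \frac{17}{3} \approx -5.6667$)
$\left(d + 130\right)^{2} = \left(- \frac{17}{3} + 130\right)^{2} = \left(\frac{373}{3}\right)^{2} = \frac{139129}{9}$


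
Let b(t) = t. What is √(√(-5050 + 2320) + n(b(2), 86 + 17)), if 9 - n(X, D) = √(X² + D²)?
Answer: √(9 - √10613 + I*√2730) ≈ 2.6022 + 10.039*I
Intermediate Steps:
n(X, D) = 9 - √(D² + X²) (n(X, D) = 9 - √(X² + D²) = 9 - √(D² + X²))
√(√(-5050 + 2320) + n(b(2), 86 + 17)) = √(√(-5050 + 2320) + (9 - √((86 + 17)² + 2²))) = √(√(-2730) + (9 - √(103² + 4))) = √(I*√2730 + (9 - √(10609 + 4))) = √(I*√2730 + (9 - √10613)) = √(9 - √10613 + I*√2730)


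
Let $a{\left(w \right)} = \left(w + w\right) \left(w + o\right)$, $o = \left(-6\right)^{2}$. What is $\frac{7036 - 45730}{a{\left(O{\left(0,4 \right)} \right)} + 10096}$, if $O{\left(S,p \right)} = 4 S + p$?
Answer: $- \frac{6449}{1736} \approx -3.7149$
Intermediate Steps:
$o = 36$
$O{\left(S,p \right)} = p + 4 S$
$a{\left(w \right)} = 2 w \left(36 + w\right)$ ($a{\left(w \right)} = \left(w + w\right) \left(w + 36\right) = 2 w \left(36 + w\right)$)
$\frac{7036 - 45730}{a{\left(O{\left(0,4 \right)} \right)} + 10096} = \frac{7036 - 45730}{2 \left(4 + 4 \cdot 0\right) \left(36 + \left(4 + 4 \cdot 0\right)\right) + 10096} = - \frac{38694}{2 \left(4 + 0\right) \left(36 + \left(4 + 0\right)\right) + 10096} = - \frac{38694}{2 \cdot 4 \left(36 + 4\right) + 10096} = - \frac{38694}{2 \cdot 4 \cdot 40 + 10096} = - \frac{38694}{320 + 10096} = - \frac{38694}{10416} = \left(-38694\right) \frac{1}{10416} = - \frac{6449}{1736}$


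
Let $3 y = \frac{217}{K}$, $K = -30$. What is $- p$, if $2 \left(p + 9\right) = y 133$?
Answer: $\frac{30481}{180} \approx 169.34$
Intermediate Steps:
$y = - \frac{217}{90}$ ($y = \frac{217 \frac{1}{-30}}{3} = \frac{217 \left(- \frac{1}{30}\right)}{3} = \frac{1}{3} \left(- \frac{217}{30}\right) = - \frac{217}{90} \approx -2.4111$)
$p = - \frac{30481}{180}$ ($p = -9 + \frac{\left(- \frac{217}{90}\right) 133}{2} = -9 + \frac{1}{2} \left(- \frac{28861}{90}\right) = -9 - \frac{28861}{180} = - \frac{30481}{180} \approx -169.34$)
$- p = \left(-1\right) \left(- \frac{30481}{180}\right) = \frac{30481}{180}$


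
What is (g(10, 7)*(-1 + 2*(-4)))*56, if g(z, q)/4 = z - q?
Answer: -6048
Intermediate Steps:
g(z, q) = -4*q + 4*z (g(z, q) = 4*(z - q) = -4*q + 4*z)
(g(10, 7)*(-1 + 2*(-4)))*56 = ((-4*7 + 4*10)*(-1 + 2*(-4)))*56 = ((-28 + 40)*(-1 - 8))*56 = (12*(-9))*56 = -108*56 = -6048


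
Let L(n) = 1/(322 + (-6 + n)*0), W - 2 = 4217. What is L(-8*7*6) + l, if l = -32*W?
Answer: -43472575/322 ≈ -1.3501e+5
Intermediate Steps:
W = 4219 (W = 2 + 4217 = 4219)
L(n) = 1/322 (L(n) = 1/(322 + 0) = 1/322)
l = -135008 (l = -32*4219 = -135008)
L(-8*7*6) + l = 1/322 - 135008 = -43472575/322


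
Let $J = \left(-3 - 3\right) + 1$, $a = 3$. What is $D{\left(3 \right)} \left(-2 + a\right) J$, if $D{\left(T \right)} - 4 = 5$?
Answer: $-45$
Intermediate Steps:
$J = -5$ ($J = \left(-3 - 3\right) + 1 = -6 + 1 = -5$)
$D{\left(T \right)} = 9$ ($D{\left(T \right)} = 4 + 5 = 9$)
$D{\left(3 \right)} \left(-2 + a\right) J = 9 \left(-2 + 3\right) \left(-5\right) = 9 \cdot 1 \left(-5\right) = 9 \left(-5\right) = -45$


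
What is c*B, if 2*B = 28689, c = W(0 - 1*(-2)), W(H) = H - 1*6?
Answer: -57378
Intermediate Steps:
W(H) = -6 + H (W(H) = H - 6 = -6 + H)
c = -4 (c = -6 + (0 - 1*(-2)) = -6 + (0 + 2) = -6 + 2 = -4)
B = 28689/2 (B = (1/2)*28689 = 28689/2 ≈ 14345.)
c*B = -4*28689/2 = -57378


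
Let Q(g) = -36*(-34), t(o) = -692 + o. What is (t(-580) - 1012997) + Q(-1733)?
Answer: -1013045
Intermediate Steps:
Q(g) = 1224
(t(-580) - 1012997) + Q(-1733) = ((-692 - 580) - 1012997) + 1224 = (-1272 - 1012997) + 1224 = -1014269 + 1224 = -1013045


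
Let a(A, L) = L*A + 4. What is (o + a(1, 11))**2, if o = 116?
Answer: 17161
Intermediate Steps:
a(A, L) = 4 + A*L (a(A, L) = A*L + 4 = 4 + A*L)
(o + a(1, 11))**2 = (116 + (4 + 1*11))**2 = (116 + (4 + 11))**2 = (116 + 15)**2 = 131**2 = 17161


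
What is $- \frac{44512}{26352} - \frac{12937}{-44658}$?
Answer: $- \frac{1270757}{908046} \approx -1.3994$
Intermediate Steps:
$- \frac{44512}{26352} - \frac{12937}{-44658} = \left(-44512\right) \frac{1}{26352} - - \frac{12937}{44658} = - \frac{2782}{1647} + \frac{12937}{44658} = - \frac{1270757}{908046}$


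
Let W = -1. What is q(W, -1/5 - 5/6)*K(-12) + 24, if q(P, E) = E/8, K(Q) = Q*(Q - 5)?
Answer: -47/20 ≈ -2.3500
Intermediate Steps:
K(Q) = Q*(-5 + Q)
q(P, E) = E/8 (q(P, E) = E*(1/8) = E/8)
q(W, -1/5 - 5/6)*K(-12) + 24 = ((-1/5 - 5/6)/8)*(-12*(-5 - 12)) + 24 = ((-1*1/5 - 5*1/6)/8)*(-12*(-17)) + 24 = ((-1/5 - 5/6)/8)*204 + 24 = ((1/8)*(-31/30))*204 + 24 = -31/240*204 + 24 = -527/20 + 24 = -47/20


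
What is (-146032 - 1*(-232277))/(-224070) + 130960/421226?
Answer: -698442917/9438410982 ≈ -0.074000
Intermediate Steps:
(-146032 - 1*(-232277))/(-224070) + 130960/421226 = (-146032 + 232277)*(-1/224070) + 130960*(1/421226) = 86245*(-1/224070) + 65480/210613 = -17249/44814 + 65480/210613 = -698442917/9438410982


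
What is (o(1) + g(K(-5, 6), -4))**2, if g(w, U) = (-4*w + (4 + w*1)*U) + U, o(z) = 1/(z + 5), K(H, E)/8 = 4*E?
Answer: 87142225/36 ≈ 2.4206e+6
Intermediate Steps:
K(H, E) = 32*E (K(H, E) = 8*(4*E) = 32*E)
o(z) = 1/(5 + z)
g(w, U) = U - 4*w + U*(4 + w) (g(w, U) = (-4*w + (4 + w)*U) + U = (-4*w + U*(4 + w)) + U = U - 4*w + U*(4 + w))
(o(1) + g(K(-5, 6), -4))**2 = (1/(5 + 1) + (-128*6 + 5*(-4) - 128*6))**2 = (1/6 + (-4*192 - 20 - 4*192))**2 = (1/6 + (-768 - 20 - 768))**2 = (1/6 - 1556)**2 = (-9335/6)**2 = 87142225/36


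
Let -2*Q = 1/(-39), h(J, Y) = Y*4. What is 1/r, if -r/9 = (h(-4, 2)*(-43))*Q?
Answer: 13/516 ≈ 0.025194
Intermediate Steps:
h(J, Y) = 4*Y
Q = 1/78 (Q = -½/(-39) = -½*(-1/39) = 1/78 ≈ 0.012821)
r = 516/13 (r = -9*(4*2)*(-43)/78 = -9*8*(-43)/78 = -(-3096)/78 = -9*(-172/39) = 516/13 ≈ 39.692)
1/r = 1/(516/13) = 13/516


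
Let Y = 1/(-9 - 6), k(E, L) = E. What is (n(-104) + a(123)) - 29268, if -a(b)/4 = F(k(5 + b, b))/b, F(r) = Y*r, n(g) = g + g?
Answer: -54382708/1845 ≈ -29476.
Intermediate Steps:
n(g) = 2*g
Y = -1/15 (Y = 1/(-15) = -1/15 ≈ -0.066667)
F(r) = -r/15
a(b) = -4*(-⅓ - b/15)/b (a(b) = -4*(-(5 + b)/15)/b = -4*(-⅓ - b/15)/b)
(n(-104) + a(123)) - 29268 = (2*(-104) + (4/15)*(5 + 123)/123) - 29268 = (-208 + (4/15)*(1/123)*128) - 29268 = (-208 + 512/1845) - 29268 = -383248/1845 - 29268 = -54382708/1845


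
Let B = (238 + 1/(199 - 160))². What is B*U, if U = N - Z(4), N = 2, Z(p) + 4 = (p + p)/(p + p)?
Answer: 430870445/1521 ≈ 2.8328e+5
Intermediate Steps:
B = 86174089/1521 (B = (238 + 1/39)² = (9283/39)² = 86174089/1521 ≈ 56656.)
Z(p) = -3 (Z(p) = -4 + (p + p)/(p + p) = -4 + (2*p)/((2*p)) = -4 + (2*p)*(1/(2*p)) = -4 + 1 = -3)
U = 5 (U = 2 - 1*(-3) = 2 + 3 = 5)
B*U = (86174089/1521)*5 = 430870445/1521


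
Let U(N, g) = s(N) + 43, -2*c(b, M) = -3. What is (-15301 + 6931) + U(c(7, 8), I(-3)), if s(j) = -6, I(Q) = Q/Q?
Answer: -8333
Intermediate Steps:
I(Q) = 1
c(b, M) = 3/2 (c(b, M) = -1/2*(-3) = 3/2)
U(N, g) = 37 (U(N, g) = -6 + 43 = 37)
(-15301 + 6931) + U(c(7, 8), I(-3)) = (-15301 + 6931) + 37 = -8370 + 37 = -8333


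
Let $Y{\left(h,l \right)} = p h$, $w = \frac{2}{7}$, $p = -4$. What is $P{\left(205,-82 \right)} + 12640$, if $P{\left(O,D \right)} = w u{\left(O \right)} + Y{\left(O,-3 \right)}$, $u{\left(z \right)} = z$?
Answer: $\frac{83150}{7} \approx 11879.0$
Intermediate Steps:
$w = \frac{2}{7}$ ($w = 2 \cdot \frac{1}{7} = \frac{2}{7} \approx 0.28571$)
$Y{\left(h,l \right)} = - 4 h$
$P{\left(O,D \right)} = - \frac{26 O}{7}$ ($P{\left(O,D \right)} = \frac{2 O}{7} - 4 O = - \frac{26 O}{7}$)
$P{\left(205,-82 \right)} + 12640 = \left(- \frac{26}{7}\right) 205 + 12640 = - \frac{5330}{7} + 12640 = \frac{83150}{7}$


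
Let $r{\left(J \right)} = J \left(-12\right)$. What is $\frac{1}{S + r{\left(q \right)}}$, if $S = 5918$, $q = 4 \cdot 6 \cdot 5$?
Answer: $\frac{1}{4478} \approx 0.00022331$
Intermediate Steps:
$q = 120$ ($q = 24 \cdot 5 = 120$)
$r{\left(J \right)} = - 12 J$
$\frac{1}{S + r{\left(q \right)}} = \frac{1}{5918 - 1440} = \frac{1}{4478}$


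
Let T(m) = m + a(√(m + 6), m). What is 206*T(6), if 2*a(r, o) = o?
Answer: 1854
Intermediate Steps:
a(r, o) = o/2
T(m) = 3*m/2 (T(m) = m + m/2 = 3*m/2)
206*T(6) = 206*((3/2)*6) = 206*9 = 1854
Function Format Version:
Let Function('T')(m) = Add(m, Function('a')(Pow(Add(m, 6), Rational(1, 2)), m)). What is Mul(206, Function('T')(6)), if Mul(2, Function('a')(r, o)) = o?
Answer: 1854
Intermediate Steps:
Function('a')(r, o) = Mul(Rational(1, 2), o)
Function('T')(m) = Mul(Rational(3, 2), m) (Function('T')(m) = Add(m, Mul(Rational(1, 2), m)) = Mul(Rational(3, 2), m))
Mul(206, Function('T')(6)) = Mul(206, Mul(Rational(3, 2), 6)) = Mul(206, 9) = 1854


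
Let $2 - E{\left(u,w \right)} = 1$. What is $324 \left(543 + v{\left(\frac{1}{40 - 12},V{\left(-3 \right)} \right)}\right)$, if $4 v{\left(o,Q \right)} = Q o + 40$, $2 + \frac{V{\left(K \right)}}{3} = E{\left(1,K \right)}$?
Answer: $\frac{5016573}{28} \approx 1.7916 \cdot 10^{5}$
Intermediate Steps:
$E{\left(u,w \right)} = 1$ ($E{\left(u,w \right)} = 2 - 1 = 1$)
$V{\left(K \right)} = -3$ ($V{\left(K \right)} = -6 + 3 \cdot 1 = -6 + 3 = -3$)
$v{\left(o,Q \right)} = 10 + \frac{Q o}{4}$ ($v{\left(o,Q \right)} = \frac{Q o + 40}{4} = \frac{40 + Q o}{4} = 10 + \frac{Q o}{4}$)
$324 \left(543 + v{\left(\frac{1}{40 - 12},V{\left(-3 \right)} \right)}\right) = 324 \left(543 + \left(10 + \frac{1}{4} \left(-3\right) \frac{1}{40 - 12}\right)\right) = 324 \left(543 + \left(10 + \frac{1}{4} \left(-3\right) \frac{1}{28}\right)\right) = 324 \left(543 + \left(10 - \frac{3}{112}\right)\right) = 324 \left(543 + \frac{1117}{112}\right) = 324 \cdot \frac{61933}{112} = \frac{5016573}{28}$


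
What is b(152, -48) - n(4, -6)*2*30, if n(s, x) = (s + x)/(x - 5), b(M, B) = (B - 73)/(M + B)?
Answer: -13811/1144 ≈ -12.073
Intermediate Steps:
b(M, B) = (-73 + B)/(B + M)
n(s, x) = (s + x)/(-5 + x)
b(152, -48) - n(4, -6)*2*30 = (-73 - 48)/(-48 + 152) - ((4 - 6)/(-5 - 6))*2*30 = -121/104 - (-2/(-11))*2*30 = (1/104)*(-121) - -1/11*(-2)*2*30 = -121/104 - (2/11)*2*30 = -121/104 - 4*30/11 = -121/104 - 1*120/11 = -121/104 - 120/11 = -13811/1144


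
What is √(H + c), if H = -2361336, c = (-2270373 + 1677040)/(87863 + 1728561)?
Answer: I*√1947745994937272482/908212 ≈ 1536.7*I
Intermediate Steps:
c = -593333/1816424 ≈ -0.32665
√(H + c) = √(-2361336 - 593333/1816424) = √(-4289187975797/1816424) = I*√1947745994937272482/908212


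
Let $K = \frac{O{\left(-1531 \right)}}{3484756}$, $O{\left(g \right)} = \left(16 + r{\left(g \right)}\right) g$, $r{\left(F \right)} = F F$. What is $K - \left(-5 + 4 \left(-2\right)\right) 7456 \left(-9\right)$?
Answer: $- \frac{3043522494899}{3484756} \approx -8.7338 \cdot 10^{5}$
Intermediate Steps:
$r{\left(F \right)} = F^{2}$
$O{\left(g \right)} = g \left(16 + g^{2}\right)$ ($O{\left(g \right)} = \left(16 + g^{2}\right) g = g \left(16 + g^{2}\right)$)
$K = - \frac{3588628787}{3484756}$ ($K = \frac{\left(-1531\right) \left(16 + \left(-1531\right)^{2}\right)}{3484756} = - 1531 \left(16 + 2343961\right) \frac{1}{3484756} = \left(-1531\right) 2343977 \cdot \frac{1}{3484756} = \left(-3588628787\right) \frac{1}{3484756} = - \frac{3588628787}{3484756} \approx -1029.8$)
$K - \left(-5 + 4 \left(-2\right)\right) 7456 \left(-9\right) = - \frac{3588628787}{3484756} - \left(-5 + 4 \left(-2\right)\right) 7456 \left(-9\right) = - \frac{3588628787}{3484756} - \left(-5 - 8\right) \left(-67104\right) = - \frac{3588628787}{3484756} - \left(-13\right) \left(-67104\right) = - \frac{3588628787}{3484756} - 872352 = - \frac{3043522494899}{3484756}$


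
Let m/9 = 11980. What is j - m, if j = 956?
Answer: -106864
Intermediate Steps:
m = 107820 (m = 9*11980 = 107820)
j - m = 956 - 1*107820 = 956 - 107820 = -106864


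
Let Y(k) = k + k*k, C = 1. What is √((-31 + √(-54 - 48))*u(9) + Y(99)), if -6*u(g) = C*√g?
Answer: √(39662 - 2*I*√102)/2 ≈ 99.577 - 0.025356*I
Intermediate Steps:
u(g) = -√g/6
Y(k) = k + k²
√((-31 + √(-54 - 48))*u(9) + Y(99)) = √((-31 + √(-54 - 48))*(-√9/6) + 99*(1 + 99)) = √((-31 + √(-102))*(-⅙*3) + 99*100) = √((-31 + I*√102)*(-½) + 9900) = √((31/2 - I*√102/2) + 9900) = √(19831/2 - I*√102/2)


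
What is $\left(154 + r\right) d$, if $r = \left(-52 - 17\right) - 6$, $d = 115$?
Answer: $9085$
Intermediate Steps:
$r = -75$ ($r = -69 - 6 = -75$)
$\left(154 + r\right) d = \left(154 - 75\right) 115 = 79 \cdot 115 = 9085$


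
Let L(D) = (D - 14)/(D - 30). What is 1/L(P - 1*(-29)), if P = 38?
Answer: 37/53 ≈ 0.69811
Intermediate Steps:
L(D) = (-14 + D)/(-30 + D)
1/L(P - 1*(-29)) = 1/((-14 + (38 - 1*(-29)))/(-30 + (38 - 1*(-29)))) = 1/((-14 + (38 + 29))/(-30 + (38 + 29))) = 1/((-14 + 67)/(-30 + 67)) = 1/(53/37) = 37/53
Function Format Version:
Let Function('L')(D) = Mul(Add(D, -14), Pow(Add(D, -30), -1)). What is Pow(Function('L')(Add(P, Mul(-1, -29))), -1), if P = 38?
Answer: Rational(37, 53) ≈ 0.69811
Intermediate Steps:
Function('L')(D) = Mul(Pow(Add(-30, D), -1), Add(-14, D)) (Function('L')(D) = Mul(Add(-14, D), Pow(Add(-30, D), -1)) = Mul(Pow(Add(-30, D), -1), Add(-14, D)))
Pow(Function('L')(Add(P, Mul(-1, -29))), -1) = Pow(Mul(Pow(Add(-30, Add(38, Mul(-1, -29))), -1), Add(-14, Add(38, Mul(-1, -29)))), -1) = Pow(Mul(Pow(Add(-30, Add(38, 29)), -1), Add(-14, Add(38, 29))), -1) = Pow(Mul(Pow(Add(-30, 67), -1), Add(-14, 67)), -1) = Pow(Mul(Pow(37, -1), 53), -1) = Pow(Mul(Rational(1, 37), 53), -1) = Pow(Rational(53, 37), -1) = Rational(37, 53)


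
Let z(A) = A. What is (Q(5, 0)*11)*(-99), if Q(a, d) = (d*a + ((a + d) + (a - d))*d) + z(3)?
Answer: -3267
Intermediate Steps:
Q(a, d) = 3 + 3*a*d (Q(a, d) = (d*a + ((a + d) + (a - d))*d) + 3 = (a*d + (2*a)*d) + 3 = (a*d + 2*a*d) + 3 = 3*a*d + 3 = 3 + 3*a*d)
(Q(5, 0)*11)*(-99) = ((3 + 3*5*0)*11)*(-99) = ((3 + 0)*11)*(-99) = (3*11)*(-99) = 33*(-99) = -3267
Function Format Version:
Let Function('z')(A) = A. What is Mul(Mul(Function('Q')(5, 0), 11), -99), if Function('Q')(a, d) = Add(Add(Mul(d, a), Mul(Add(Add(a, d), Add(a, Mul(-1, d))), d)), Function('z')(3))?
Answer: -3267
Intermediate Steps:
Function('Q')(a, d) = Add(3, Mul(3, a, d)) (Function('Q')(a, d) = Add(Add(Mul(d, a), Mul(Add(Add(a, d), Add(a, Mul(-1, d))), d)), 3) = Add(Add(Mul(a, d), Mul(Mul(2, a), d)), 3) = Add(Add(Mul(a, d), Mul(2, a, d)), 3) = Add(Mul(3, a, d), 3) = Add(3, Mul(3, a, d)))
Mul(Mul(Function('Q')(5, 0), 11), -99) = Mul(Mul(Add(3, Mul(3, 5, 0)), 11), -99) = Mul(Mul(Add(3, 0), 11), -99) = Mul(Mul(3, 11), -99) = Mul(33, -99) = -3267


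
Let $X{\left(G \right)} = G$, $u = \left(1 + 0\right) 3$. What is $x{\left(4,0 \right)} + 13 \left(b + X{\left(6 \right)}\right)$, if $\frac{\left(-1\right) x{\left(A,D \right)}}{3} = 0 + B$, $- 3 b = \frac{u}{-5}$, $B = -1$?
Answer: $\frac{418}{5} \approx 83.6$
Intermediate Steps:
$u = 3$ ($u = 1 \cdot 3 = 3$)
$b = \frac{1}{5}$ ($b = - \frac{3 \frac{1}{-5}}{3} = - \frac{3 \left(- \frac{1}{5}\right)}{3} = \left(- \frac{1}{3}\right) \left(- \frac{3}{5}\right) = \frac{1}{5} \approx 0.2$)
$x{\left(A,D \right)} = 3$ ($x{\left(A,D \right)} = - 3 \left(0 - 1\right) = \left(-3\right) \left(-1\right) = 3$)
$x{\left(4,0 \right)} + 13 \left(b + X{\left(6 \right)}\right) = 3 + 13 \left(\frac{1}{5} + 6\right) = 3 + 13 \cdot \frac{31}{5} = 3 + \frac{403}{5} = \frac{418}{5}$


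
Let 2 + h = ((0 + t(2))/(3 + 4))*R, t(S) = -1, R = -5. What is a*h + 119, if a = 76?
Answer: 149/7 ≈ 21.286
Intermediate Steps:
h = -9/7 (h = -2 + ((0 - 1)/(3 + 4))*(-5) = -2 - 1/7*(-5) = -2 + 5/7 = -9/7 ≈ -1.2857)
a*h + 119 = 76*(-9/7) + 119 = -684/7 + 119 = 149/7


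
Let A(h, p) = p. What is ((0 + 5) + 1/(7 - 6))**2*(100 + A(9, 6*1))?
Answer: 3816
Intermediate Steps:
((0 + 5) + 1/(7 - 6))**2*(100 + A(9, 6*1)) = ((0 + 5) + 1/(7 - 6))**2*(100 + 6*1) = (5 + 1/1)**2*(100 + 6) = (5 + 1)**2*106 = 6**2*106 = 36*106 = 3816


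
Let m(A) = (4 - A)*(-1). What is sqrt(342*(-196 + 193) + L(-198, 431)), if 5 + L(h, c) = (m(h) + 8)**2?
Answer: sqrt(36605) ≈ 191.32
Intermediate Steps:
m(A) = -4 + A
L(h, c) = -5 + (4 + h)**2 (L(h, c) = -5 + ((-4 + h) + 8)**2 = -5 + (4 + h)**2)
sqrt(342*(-196 + 193) + L(-198, 431)) = sqrt(342*(-196 + 193) + (-5 + (4 - 198)**2)) = sqrt(342*(-3) + (-5 + (-194)**2)) = sqrt(-1026 + (-5 + 37636)) = sqrt(-1026 + 37631) = sqrt(36605)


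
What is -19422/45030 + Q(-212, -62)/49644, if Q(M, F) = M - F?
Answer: -26970563/62096370 ≈ -0.43433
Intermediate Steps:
-19422/45030 + Q(-212, -62)/49644 = -19422/45030 + (-212 - 1*(-62))/49644 = -19422*1/45030 + (-212 + 62)*(1/49644) = -3237/7505 - 150*1/49644 = -3237/7505 - 25/8274 = -26970563/62096370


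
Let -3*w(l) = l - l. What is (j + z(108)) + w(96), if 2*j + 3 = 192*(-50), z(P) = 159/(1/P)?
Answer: 24741/2 ≈ 12371.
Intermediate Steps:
z(P) = 159*P
w(l) = 0 (w(l) = -(l - l)/3 = -⅓*0 = 0)
j = -9603/2 (j = -3/2 + (192*(-50))/2 = -3/2 + (½)*(-9600) = -3/2 - 4800 = -9603/2 ≈ -4801.5)
(j + z(108)) + w(96) = (-9603/2 + 159*108) + 0 = (-9603/2 + 17172) + 0 = 24741/2 + 0 = 24741/2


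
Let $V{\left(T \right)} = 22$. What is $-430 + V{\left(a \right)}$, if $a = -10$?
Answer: $-408$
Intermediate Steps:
$-430 + V{\left(a \right)} = -430 + 22 = -408$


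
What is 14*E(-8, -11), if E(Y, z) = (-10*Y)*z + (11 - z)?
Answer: -12012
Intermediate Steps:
E(Y, z) = 11 - z - 10*Y*z (E(Y, z) = -10*Y*z + (11 - z) = 11 - z - 10*Y*z)
14*E(-8, -11) = 14*(11 - 1*(-11) - 10*(-8)*(-11)) = 14*(11 + 11 - 880) = 14*(-858) = -12012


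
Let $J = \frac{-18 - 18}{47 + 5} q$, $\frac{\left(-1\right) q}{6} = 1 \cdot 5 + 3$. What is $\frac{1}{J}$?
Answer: $\frac{13}{432} \approx 0.030093$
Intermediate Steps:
$q = -48$ ($q = - 6 \left(1 \cdot 5 + 3\right) = - 6 \left(5 + 3\right) = \left(-6\right) 8 = -48$)
$J = \frac{432}{13}$ ($J = \frac{-18 - 18}{47 + 5} \left(-48\right) = - \frac{36}{52} \left(-48\right) = \left(-36\right) \frac{1}{52} \left(-48\right) = \left(- \frac{9}{13}\right) \left(-48\right) = \frac{432}{13} \approx 33.231$)
$\frac{1}{J} = \frac{1}{\frac{432}{13}} = \frac{13}{432}$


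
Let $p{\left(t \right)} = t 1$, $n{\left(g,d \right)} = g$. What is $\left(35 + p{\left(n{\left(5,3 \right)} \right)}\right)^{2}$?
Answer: $1600$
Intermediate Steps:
$p{\left(t \right)} = t$
$\left(35 + p{\left(n{\left(5,3 \right)} \right)}\right)^{2} = \left(35 + 5\right)^{2} = 40^{2} = 1600$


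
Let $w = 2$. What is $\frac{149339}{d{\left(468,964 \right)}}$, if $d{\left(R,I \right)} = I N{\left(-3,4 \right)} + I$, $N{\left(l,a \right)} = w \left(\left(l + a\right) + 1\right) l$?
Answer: $- \frac{149339}{10604} \approx -14.083$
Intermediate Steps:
$N{\left(l,a \right)} = l \left(2 + 2 a + 2 l\right)$ ($N{\left(l,a \right)} = 2 \left(\left(l + a\right) + 1\right) l = 2 \left(\left(a + l\right) + 1\right) l = 2 \left(1 + a + l\right) l = \left(2 + 2 a + 2 l\right) l = l \left(2 + 2 a + 2 l\right)$)
$d{\left(R,I \right)} = - 11 I$ ($d{\left(R,I \right)} = I 2 \left(-3\right) \left(1 + 4 - 3\right) + I = I 2 \left(-3\right) 2 + I = I \left(-12\right) + I = - 12 I + I = - 11 I$)
$\frac{149339}{d{\left(468,964 \right)}} = \frac{149339}{\left(-11\right) 964} = \frac{149339}{-10604} = 149339 \left(- \frac{1}{10604}\right) = - \frac{149339}{10604}$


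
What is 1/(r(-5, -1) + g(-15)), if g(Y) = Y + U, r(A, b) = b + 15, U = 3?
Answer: ½ ≈ 0.50000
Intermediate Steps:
r(A, b) = 15 + b
g(Y) = 3 + Y (g(Y) = Y + 3 = 3 + Y)
1/(r(-5, -1) + g(-15)) = 1/((15 - 1) + (3 - 15)) = 1/(14 - 12) = 1/2 = ½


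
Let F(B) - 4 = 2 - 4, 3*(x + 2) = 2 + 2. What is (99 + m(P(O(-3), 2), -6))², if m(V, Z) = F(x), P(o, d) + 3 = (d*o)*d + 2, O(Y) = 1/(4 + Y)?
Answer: 10201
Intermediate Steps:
x = -⅔ (x = -2 + (2 + 2)/3 = -2 + (⅓)*4 = -2 + 4/3 = -⅔ ≈ -0.66667)
F(B) = 2 (F(B) = 4 + (2 - 4) = 4 - 2 = 2)
P(o, d) = -1 + o*d² (P(o, d) = -3 + ((d*o)*d + 2) = -3 + (o*d² + 2) = -3 + (2 + o*d²) = -1 + o*d²)
m(V, Z) = 2
(99 + m(P(O(-3), 2), -6))² = (99 + 2)² = 101² = 10201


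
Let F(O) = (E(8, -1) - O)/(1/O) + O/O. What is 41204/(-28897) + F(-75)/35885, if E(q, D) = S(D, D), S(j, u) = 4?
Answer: -1649791368/1036968845 ≈ -1.5910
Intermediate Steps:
E(q, D) = 4
F(O) = 1 + O*(4 - O) (F(O) = (4 - O)/(1/O) + O/O = (4 - O)*O + 1 = O*(4 - O) + 1 = 1 + O*(4 - O))
41204/(-28897) + F(-75)/35885 = 41204/(-28897) + (1 - 1*(-75)² + 4*(-75))/35885 = 41204*(-1/28897) + (1 - 1*5625 - 300)*(1/35885) = -41204/28897 + (1 - 5625 - 300)*(1/35885) = -41204/28897 - 5924*1/35885 = -41204/28897 - 5924/35885 = -1649791368/1036968845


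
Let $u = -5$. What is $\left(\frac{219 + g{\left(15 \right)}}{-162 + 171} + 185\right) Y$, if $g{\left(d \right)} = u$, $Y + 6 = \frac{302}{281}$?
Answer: $- \frac{2600536}{2529} \approx -1028.3$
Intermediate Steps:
$Y = - \frac{1384}{281}$ ($Y = -6 + \frac{302}{281} = - \frac{1384}{281} \approx -4.9253$)
$g{\left(d \right)} = -5$
$\left(\frac{219 + g{\left(15 \right)}}{-162 + 171} + 185\right) Y = \left(\frac{219 - 5}{-162 + 171} + 185\right) \left(- \frac{1384}{281}\right) = \left(\frac{214}{9} + 185\right) \left(- \frac{1384}{281}\right) = \frac{1879}{9} \left(- \frac{1384}{281}\right) = - \frac{2600536}{2529}$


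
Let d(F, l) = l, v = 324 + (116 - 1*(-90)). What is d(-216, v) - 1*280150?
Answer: -279620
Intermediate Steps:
v = 530 (v = 324 + (116 + 90) = 324 + 206 = 530)
d(-216, v) - 1*280150 = 530 - 1*280150 = 530 - 280150 = -279620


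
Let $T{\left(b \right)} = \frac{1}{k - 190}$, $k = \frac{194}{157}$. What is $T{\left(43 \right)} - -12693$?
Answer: $\frac{376169591}{29636} \approx 12693.0$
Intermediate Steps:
$k = \frac{194}{157}$ ($k = 194 \cdot \frac{1}{157} = \frac{194}{157} \approx 1.2357$)
$T{\left(b \right)} = - \frac{157}{29636}$ ($T{\left(b \right)} = \frac{1}{\frac{194}{157} - 190} = \frac{1}{- \frac{29636}{157}} = - \frac{157}{29636}$)
$T{\left(43 \right)} - -12693 = - \frac{157}{29636} - -12693 = - \frac{157}{29636} + 12693 = \frac{376169591}{29636}$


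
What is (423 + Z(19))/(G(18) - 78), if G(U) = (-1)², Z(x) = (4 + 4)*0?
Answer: -423/77 ≈ -5.4935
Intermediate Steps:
Z(x) = 0 (Z(x) = 8*0 = 0)
G(U) = 1
(423 + Z(19))/(G(18) - 78) = (423 + 0)/(1 - 78) = 423/(-77) = 423*(-1/77) = -423/77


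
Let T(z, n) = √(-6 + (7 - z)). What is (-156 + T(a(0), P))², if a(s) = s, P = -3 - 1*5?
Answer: 24025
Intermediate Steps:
P = -8 (P = -3 - 5 = -8)
T(z, n) = √(1 - z)
(-156 + T(a(0), P))² = (-156 + √(1 - 1*0))² = (-156 + √(1 + 0))² = (-156 + √1)² = (-156 + 1)² = (-155)² = 24025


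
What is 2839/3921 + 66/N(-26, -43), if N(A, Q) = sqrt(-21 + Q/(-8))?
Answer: 2839/3921 - 132*I*sqrt(10)/25 ≈ 0.72405 - 16.697*I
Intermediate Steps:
N(A, Q) = sqrt(-21 - Q/8) (N(A, Q) = sqrt(-21 + Q*(-1/8)) = sqrt(-21 - Q/8))
2839/3921 + 66/N(-26, -43) = 2839/3921 + 66/((sqrt(-336 - 2*(-43))/4)) = 2839*(1/3921) + 66/((sqrt(-336 + 86)/4)) = 2839/3921 + 66/((sqrt(-250)/4)) = 2839/3921 + 66/(((5*I*sqrt(10))/4)) = 2839/3921 + 66/((5*I*sqrt(10)/4)) = 2839/3921 + 66*(-2*I*sqrt(10)/25) = 2839/3921 - 132*I*sqrt(10)/25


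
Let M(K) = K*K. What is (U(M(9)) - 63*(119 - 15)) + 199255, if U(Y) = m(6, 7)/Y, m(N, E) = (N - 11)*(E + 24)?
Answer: 15608788/81 ≈ 1.9270e+5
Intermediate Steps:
m(N, E) = (-11 + N)*(24 + E)
M(K) = K²
U(Y) = -155/Y (U(Y) = (-264 - 11*7 + 24*6 + 7*6)/Y = (-264 - 77 + 144 + 42)/Y = -155/Y)
(U(M(9)) - 63*(119 - 15)) + 199255 = (-155/(9²) - 63*(119 - 15)) + 199255 = (-155/81 - 63*104) + 199255 = (-155*1/81 - 6552) + 199255 = (-155/81 - 6552) + 199255 = -530867/81 + 199255 = 15608788/81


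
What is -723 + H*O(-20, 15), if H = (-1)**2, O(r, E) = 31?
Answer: -692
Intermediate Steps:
H = 1
-723 + H*O(-20, 15) = -723 + 1*31 = -723 + 31 = -692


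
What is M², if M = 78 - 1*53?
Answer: 625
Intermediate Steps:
M = 25 (M = 78 - 53 = 25)
M² = 25² = 625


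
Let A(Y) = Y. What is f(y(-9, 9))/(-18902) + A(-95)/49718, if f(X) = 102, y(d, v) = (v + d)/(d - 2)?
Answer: -3433463/469884818 ≈ -0.0073070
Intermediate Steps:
y(d, v) = (d + v)/(-2 + d)
f(y(-9, 9))/(-18902) + A(-95)/49718 = 102/(-18902) - 95/49718 = 102*(-1/18902) - 95*1/49718 = -51/9451 - 95/49718 = -3433463/469884818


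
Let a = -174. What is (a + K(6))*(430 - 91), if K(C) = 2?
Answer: -58308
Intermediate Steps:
(a + K(6))*(430 - 91) = (-174 + 2)*(430 - 91) = -172*339 = -58308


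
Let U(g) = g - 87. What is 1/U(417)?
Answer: 1/330 ≈ 0.0030303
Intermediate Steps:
U(g) = -87 + g
1/U(417) = 1/(-87 + 417) = 1/330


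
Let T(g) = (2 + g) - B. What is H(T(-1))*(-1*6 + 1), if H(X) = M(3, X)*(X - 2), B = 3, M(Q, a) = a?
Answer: -40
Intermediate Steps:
T(g) = -1 + g (T(g) = (2 + g) - 1*3 = (2 + g) - 3 = -1 + g)
H(X) = X*(-2 + X) (H(X) = X*(X - 2) = X*(-2 + X))
H(T(-1))*(-1*6 + 1) = ((-1 - 1)*(-2 + (-1 - 1)))*(-1*6 + 1) = (-2*(-2 - 2))*(-6 + 1) = -2*(-4)*(-5) = 8*(-5) = -40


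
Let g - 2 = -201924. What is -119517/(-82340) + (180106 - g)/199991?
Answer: 55358509867/16467258940 ≈ 3.3617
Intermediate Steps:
g = -201922 (g = 2 - 201924 = -201922)
-119517/(-82340) + (180106 - g)/199991 = -119517/(-82340) + (180106 - 1*(-201922))/199991 = -119517*(-1/82340) + (180106 + 201922)*(1/199991) = 119517/82340 + 382028*(1/199991) = 119517/82340 + 382028/199991 = 55358509867/16467258940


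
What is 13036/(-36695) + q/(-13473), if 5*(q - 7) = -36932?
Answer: 6343537/32959449 ≈ 0.19246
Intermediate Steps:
q = -36897/5 (q = 7 + (⅕)*(-36932) = 7 - 36932/5 = -36897/5 ≈ -7379.4)
13036/(-36695) + q/(-13473) = 13036/(-36695) - 36897/5/(-13473) = 13036*(-1/36695) - 36897/5*(-1/13473) = -13036/36695 + 12299/22455 = 6343537/32959449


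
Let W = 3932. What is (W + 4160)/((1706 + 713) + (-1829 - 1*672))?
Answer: -4046/41 ≈ -98.683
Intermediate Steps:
(W + 4160)/((1706 + 713) + (-1829 - 1*672)) = (3932 + 4160)/((1706 + 713) + (-1829 - 1*672)) = 8092/(2419 + (-1829 - 672)) = 8092/(2419 - 2501) = 8092/(-82) = 8092*(-1/82) = -4046/41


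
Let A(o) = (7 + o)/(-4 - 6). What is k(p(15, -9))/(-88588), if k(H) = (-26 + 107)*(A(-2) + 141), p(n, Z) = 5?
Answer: -22761/177176 ≈ -0.12847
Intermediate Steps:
A(o) = -7/10 - o/10 (A(o) = (7 + o)/(-10) = (7 + o)*(-⅒) = -7/10 - o/10)
k(H) = 22761/2 (k(H) = (-26 + 107)*((-7/10 - ⅒*(-2)) + 141) = 81*((-7/10 + ⅕) + 141) = 81*(-½ + 141) = 81*(281/2) = 22761/2)
k(p(15, -9))/(-88588) = (22761/2)/(-88588) = (22761/2)*(-1/88588) = -22761/177176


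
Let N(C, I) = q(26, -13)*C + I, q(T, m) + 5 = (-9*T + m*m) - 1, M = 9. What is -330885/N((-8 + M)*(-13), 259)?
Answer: -110295/394 ≈ -279.94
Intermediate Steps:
q(T, m) = -6 + m² - 9*T (q(T, m) = -5 + ((-9*T + m*m) - 1) = -5 + ((-9*T + m²) - 1) = -5 + ((m² - 9*T) - 1) = -5 + (-1 + m² - 9*T) = -6 + m² - 9*T)
N(C, I) = I - 71*C (N(C, I) = (-6 + (-13)² - 9*26)*C + I = (-6 + 169 - 234)*C + I = -71*C + I = I - 71*C)
-330885/N((-8 + M)*(-13), 259) = -330885/(259 - 71*(-8 + 9)*(-13)) = -330885/(259 - 71*(-13)) = -330885/(259 + 923) = -330885/1182 = -330885*1/1182 = -110295/394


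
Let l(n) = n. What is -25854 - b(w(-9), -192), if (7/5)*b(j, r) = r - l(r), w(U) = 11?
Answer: -25854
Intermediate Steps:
b(j, r) = 0 (b(j, r) = 5*(r - r)/7 = (5/7)*0 = 0)
-25854 - b(w(-9), -192) = -25854 - 1*0 = -25854 + 0 = -25854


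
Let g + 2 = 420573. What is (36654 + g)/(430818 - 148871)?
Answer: 457225/281947 ≈ 1.6217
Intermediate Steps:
g = 420571 (g = -2 + 420573 = 420571)
(36654 + g)/(430818 - 148871) = (36654 + 420571)/(430818 - 148871) = 457225/281947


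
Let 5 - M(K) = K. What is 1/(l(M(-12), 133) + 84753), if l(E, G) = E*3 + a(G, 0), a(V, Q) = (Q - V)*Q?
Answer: 1/84804 ≈ 1.1792e-5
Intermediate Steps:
M(K) = 5 - K
a(V, Q) = Q*(Q - V)
l(E, G) = 3*E (l(E, G) = E*3 + 0*(0 - G) = 3*E + 0*(-G) = 3*E + 0 = 3*E)
1/(l(M(-12), 133) + 84753) = 1/(3*(5 - 1*(-12)) + 84753) = 1/(3*(5 + 12) + 84753) = 1/(3*17 + 84753) = 1/(51 + 84753) = 1/84804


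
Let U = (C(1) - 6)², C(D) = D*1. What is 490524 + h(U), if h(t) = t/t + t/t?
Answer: 490526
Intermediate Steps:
C(D) = D
U = 25 (U = (1 - 6)² = (-5)² = 25)
h(t) = 2 (h(t) = 1 + 1 = 2)
490524 + h(U) = 490524 + 2 = 490526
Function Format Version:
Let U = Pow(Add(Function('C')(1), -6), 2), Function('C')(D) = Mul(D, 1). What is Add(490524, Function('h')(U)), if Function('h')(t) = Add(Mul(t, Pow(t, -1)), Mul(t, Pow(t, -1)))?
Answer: 490526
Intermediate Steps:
Function('C')(D) = D
U = 25 (U = Pow(Add(1, -6), 2) = Pow(-5, 2) = 25)
Function('h')(t) = 2 (Function('h')(t) = Add(1, 1) = 2)
Add(490524, Function('h')(U)) = Add(490524, 2) = 490526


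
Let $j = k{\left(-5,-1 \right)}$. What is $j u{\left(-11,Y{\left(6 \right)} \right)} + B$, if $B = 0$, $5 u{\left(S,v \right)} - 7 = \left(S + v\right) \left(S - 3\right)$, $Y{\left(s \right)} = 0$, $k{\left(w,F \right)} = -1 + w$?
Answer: $- \frac{966}{5} \approx -193.2$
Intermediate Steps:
$u{\left(S,v \right)} = \frac{7}{5} + \frac{\left(-3 + S\right) \left(S + v\right)}{5}$ ($u{\left(S,v \right)} = \frac{7}{5} + \frac{\left(S + v\right) \left(S - 3\right)}{5} = \frac{7}{5} + \frac{\left(S + v\right) \left(-3 + S\right)}{5} = \frac{7}{5} + \frac{\left(-3 + S\right) \left(S + v\right)}{5}$)
$j = -6$ ($j = -1 - 5 = -6$)
$j u{\left(-11,Y{\left(6 \right)} \right)} + B = - 6 \left(\frac{7}{5} - - \frac{33}{5} - 0 + \frac{\left(-11\right)^{2}}{5} + \frac{1}{5} \left(-11\right) 0\right) + 0 = - 6 \left(\frac{7}{5} + \frac{33}{5} + 0 + \frac{1}{5} \cdot 121 + 0\right) + 0 = - 6 \left(\frac{7}{5} + \frac{33}{5} + 0 + \frac{121}{5} + 0\right) + 0 = \left(-6\right) \frac{161}{5} + 0 = - \frac{966}{5} + 0 = - \frac{966}{5}$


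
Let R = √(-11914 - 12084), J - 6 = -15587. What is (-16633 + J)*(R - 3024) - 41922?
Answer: 97373214 - 418782*I*√142 ≈ 9.7373e+7 - 4.9904e+6*I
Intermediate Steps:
J = -15581 (J = 6 - 15587 = -15581)
R = 13*I*√142 (R = √(-23998) = 13*I*√142 ≈ 154.91*I)
(-16633 + J)*(R - 3024) - 41922 = (-16633 - 15581)*(13*I*√142 - 3024) - 41922 = -32214*(-3024 + 13*I*√142) - 41922 = (97415136 - 418782*I*√142) - 41922 = 97373214 - 418782*I*√142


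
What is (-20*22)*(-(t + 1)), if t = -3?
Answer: -880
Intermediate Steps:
(-20*22)*(-(t + 1)) = (-20*22)*(-(-3 + 1)) = -(-440)*(-2) = -440*2 = -880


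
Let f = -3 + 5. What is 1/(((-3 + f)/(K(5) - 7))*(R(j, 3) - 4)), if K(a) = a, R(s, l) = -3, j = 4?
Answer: -2/7 ≈ -0.28571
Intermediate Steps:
f = 2
1/(((-3 + f)/(K(5) - 7))*(R(j, 3) - 4)) = 1/(((-3 + 2)/(5 - 7))*(-3 - 4)) = 1/(-1/(-2)*(-7)) = 1/(-1*(-½)*(-7)) = 1/((½)*(-7)) = 1/(-7/2) = -2/7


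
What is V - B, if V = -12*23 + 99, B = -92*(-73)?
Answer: -6893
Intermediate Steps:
B = 6716
V = -177 (V = -276 + 99 = -177)
V - B = -177 - 1*6716 = -177 - 6716 = -6893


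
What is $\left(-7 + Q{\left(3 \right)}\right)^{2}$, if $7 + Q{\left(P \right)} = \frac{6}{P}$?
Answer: $144$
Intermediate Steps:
$Q{\left(P \right)} = -7 + \frac{6}{P}$
$\left(-7 + Q{\left(3 \right)}\right)^{2} = \left(-7 - \left(7 - \frac{6}{3}\right)\right)^{2} = \left(-7 + \left(-7 + 6 \cdot \frac{1}{3}\right)\right)^{2} = \left(-7 + \left(-7 + 2\right)\right)^{2} = \left(-7 - 5\right)^{2} = \left(-12\right)^{2} = 144$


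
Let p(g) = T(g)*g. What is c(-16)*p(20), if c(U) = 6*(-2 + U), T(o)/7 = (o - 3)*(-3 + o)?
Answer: -4369680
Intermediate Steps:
T(o) = 7*(-3 + o)² (T(o) = 7*((o - 3)*(-3 + o)) = 7*((-3 + o)*(-3 + o)) = 7*(-3 + o)²)
p(g) = 7*g*(-3 + g)² (p(g) = (7*(-3 + g)²)*g = 7*g*(-3 + g)²)
c(U) = -12 + 6*U
c(-16)*p(20) = (-12 + 6*(-16))*(7*20*(-3 + 20)²) = (-12 - 96)*(7*20*17²) = -756*20*289 = -108*40460 = -4369680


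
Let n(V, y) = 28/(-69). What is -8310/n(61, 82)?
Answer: 286695/14 ≈ 20478.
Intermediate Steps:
n(V, y) = -28/69 (n(V, y) = 28*(-1/69) = -28/69)
-8310/n(61, 82) = -8310/(-28/69) = -8310*(-69/28) = 286695/14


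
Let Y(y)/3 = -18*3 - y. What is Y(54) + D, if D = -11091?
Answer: -11415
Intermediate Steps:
Y(y) = -162 - 3*y (Y(y) = 3*(-18*3 - y) = 3*(-54 - y) = -162 - 3*y)
Y(54) + D = (-162 - 3*54) - 11091 = (-162 - 162) - 11091 = -324 - 11091 = -11415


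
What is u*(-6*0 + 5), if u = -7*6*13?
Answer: -2730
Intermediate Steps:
u = -546 (u = -42*13 = -546)
u*(-6*0 + 5) = -546*(-6*0 + 5) = -546*(0 + 5) = -546*5 = -2730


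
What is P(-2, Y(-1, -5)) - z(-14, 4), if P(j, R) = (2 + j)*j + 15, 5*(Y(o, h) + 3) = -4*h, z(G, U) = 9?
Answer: 6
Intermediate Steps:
Y(o, h) = -3 - 4*h/5 (Y(o, h) = -3 + (-4*h)/5 = -3 - 4*h/5)
P(j, R) = 15 + j*(2 + j) (P(j, R) = j*(2 + j) + 15 = 15 + j*(2 + j))
P(-2, Y(-1, -5)) - z(-14, 4) = (15 + (-2)² + 2*(-2)) - 1*9 = (15 + 4 - 4) - 9 = 15 - 9 = 6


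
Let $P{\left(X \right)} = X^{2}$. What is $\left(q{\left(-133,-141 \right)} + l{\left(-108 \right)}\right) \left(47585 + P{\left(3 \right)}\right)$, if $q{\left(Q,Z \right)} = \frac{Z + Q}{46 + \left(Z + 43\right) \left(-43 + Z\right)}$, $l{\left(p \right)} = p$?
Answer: $- \frac{46468354306}{9039} \approx -5.1409 \cdot 10^{6}$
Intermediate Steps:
$q{\left(Q,Z \right)} = \frac{Q + Z}{46 + \left(-43 + Z\right) \left(43 + Z\right)}$ ($q{\left(Q,Z \right)} = \frac{Q + Z}{46 + \left(43 + Z\right) \left(-43 + Z\right)} = \frac{Q + Z}{46 + \left(-43 + Z\right) \left(43 + Z\right)}$)
$\left(q{\left(-133,-141 \right)} + l{\left(-108 \right)}\right) \left(47585 + P{\left(3 \right)}\right) = \left(\frac{-133 - 141}{-1803 + \left(-141\right)^{2}} - 108\right) \left(47585 + 3^{2}\right) = \left(\frac{1}{-1803 + 19881} \left(-274\right) - 108\right) \left(47585 + 9\right) = \left(\frac{1}{18078} \left(-274\right) - 108\right) 47594 = \left(- \frac{137}{9039} - 108\right) 47594 = \left(- \frac{976349}{9039}\right) 47594 = - \frac{46468354306}{9039}$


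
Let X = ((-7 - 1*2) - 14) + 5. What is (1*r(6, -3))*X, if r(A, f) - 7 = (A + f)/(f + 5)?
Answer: -153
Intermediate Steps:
r(A, f) = 7 + (A + f)/(5 + f) (r(A, f) = 7 + (A + f)/(f + 5) = 7 + (A + f)/(5 + f))
X = -18 (X = ((-7 - 2) - 14) + 5 = (-9 - 14) + 5 = -23 + 5 = -18)
(1*r(6, -3))*X = (1*((35 + 6 + 8*(-3))/(5 - 3)))*(-18) = (1*((35 + 6 - 24)/2))*(-18) = (1*((½)*17))*(-18) = (1*(17/2))*(-18) = (17/2)*(-18) = -153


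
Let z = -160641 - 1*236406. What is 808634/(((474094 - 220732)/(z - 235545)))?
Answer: -85255899888/42227 ≈ -2.0190e+6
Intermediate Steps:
z = -397047 (z = -160641 - 236406 = -397047)
808634/(((474094 - 220732)/(z - 235545))) = 808634/(((474094 - 220732)/(-397047 - 235545))) = 808634/((253362/(-632592))) = 808634/((253362*(-1/632592))) = 808634/(-42227/105432) = 808634*(-105432/42227) = -85255899888/42227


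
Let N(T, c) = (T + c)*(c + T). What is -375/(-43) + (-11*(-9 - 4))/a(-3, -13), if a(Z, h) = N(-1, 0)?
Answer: 6524/43 ≈ 151.72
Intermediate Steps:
N(T, c) = (T + c)² (N(T, c) = (T + c)*(T + c) = (T + c)²)
a(Z, h) = 1 (a(Z, h) = (-1 + 0)² = (-1)² = 1)
-375/(-43) + (-11*(-9 - 4))/a(-3, -13) = -375/(-43) - 11*(-9 - 4)/1 = -375*(-1/43) - 11*(-13)*1 = 375/43 + 143*1 = 375/43 + 143 = 6524/43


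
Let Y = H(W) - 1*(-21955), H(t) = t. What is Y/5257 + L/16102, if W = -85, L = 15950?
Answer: 217999945/42324107 ≈ 5.1507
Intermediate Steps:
Y = 21870 (Y = -85 - 1*(-21955) = -85 + 21955 = 21870)
Y/5257 + L/16102 = 21870/5257 + 15950/16102 = 21870*(1/5257) + 15950*(1/16102) = 21870/5257 + 7975/8051 = 217999945/42324107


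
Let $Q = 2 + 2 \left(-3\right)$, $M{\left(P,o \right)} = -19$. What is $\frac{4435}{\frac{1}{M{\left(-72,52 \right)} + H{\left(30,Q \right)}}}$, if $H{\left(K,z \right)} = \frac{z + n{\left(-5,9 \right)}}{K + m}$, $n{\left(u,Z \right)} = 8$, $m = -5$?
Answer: $- \frac{417777}{5} \approx -83555.0$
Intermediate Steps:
$Q = -4$ ($Q = 2 - 6 = -4$)
$H{\left(K,z \right)} = \frac{8 + z}{-5 + K}$ ($H{\left(K,z \right)} = \frac{z + 8}{K - 5} = \frac{8 + z}{-5 + K}$)
$\frac{4435}{\frac{1}{M{\left(-72,52 \right)} + H{\left(30,Q \right)}}} = \frac{4435}{\frac{1}{-19 + \frac{8 - 4}{-5 + 30}}} = \frac{4435}{\frac{1}{-19 + \frac{1}{25} \cdot 4}} = \frac{4435}{\frac{1}{-19 + \frac{4}{25}}} = \frac{4435}{\frac{1}{- \frac{471}{25}}} = \frac{4435}{- \frac{25}{471}} = 4435 \left(- \frac{471}{25}\right) = - \frac{417777}{5}$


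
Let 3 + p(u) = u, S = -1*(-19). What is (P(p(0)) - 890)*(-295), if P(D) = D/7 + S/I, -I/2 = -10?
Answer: 7347093/28 ≈ 2.6240e+5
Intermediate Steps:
I = 20 (I = -2*(-10) = 20)
S = 19
p(u) = -3 + u
P(D) = 19/20 + D/7 (P(D) = D/7 + 19/20 = 19/20 + D/7)
(P(p(0)) - 890)*(-295) = ((19/20 + (-3 + 0)/7) - 890)*(-295) = ((19/20 + (⅐)*(-3)) - 890)*(-295) = ((19/20 - 3/7) - 890)*(-295) = (73/140 - 890)*(-295) = -124527/140*(-295) = 7347093/28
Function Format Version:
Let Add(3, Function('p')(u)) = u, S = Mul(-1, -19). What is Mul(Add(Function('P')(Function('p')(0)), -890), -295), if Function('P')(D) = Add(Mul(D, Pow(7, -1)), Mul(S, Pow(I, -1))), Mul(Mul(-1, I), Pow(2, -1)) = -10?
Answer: Rational(7347093, 28) ≈ 2.6240e+5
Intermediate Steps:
I = 20 (I = Mul(-2, -10) = 20)
S = 19
Function('p')(u) = Add(-3, u)
Function('P')(D) = Add(Rational(19, 20), Mul(Rational(1, 7), D)) (Function('P')(D) = Add(Mul(D, Pow(7, -1)), Mul(19, Pow(20, -1))) = Add(Mul(D, Rational(1, 7)), Mul(19, Rational(1, 20))) = Add(Mul(Rational(1, 7), D), Rational(19, 20)) = Add(Rational(19, 20), Mul(Rational(1, 7), D)))
Mul(Add(Function('P')(Function('p')(0)), -890), -295) = Mul(Add(Add(Rational(19, 20), Mul(Rational(1, 7), Add(-3, 0))), -890), -295) = Mul(Add(Add(Rational(19, 20), Mul(Rational(1, 7), -3)), -890), -295) = Mul(Add(Add(Rational(19, 20), Rational(-3, 7)), -890), -295) = Mul(Add(Rational(73, 140), -890), -295) = Mul(Rational(-124527, 140), -295) = Rational(7347093, 28)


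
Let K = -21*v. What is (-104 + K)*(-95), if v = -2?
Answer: 5890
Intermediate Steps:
K = 42 (K = -21*(-2) = 42)
(-104 + K)*(-95) = (-104 + 42)*(-95) = -62*(-95) = 5890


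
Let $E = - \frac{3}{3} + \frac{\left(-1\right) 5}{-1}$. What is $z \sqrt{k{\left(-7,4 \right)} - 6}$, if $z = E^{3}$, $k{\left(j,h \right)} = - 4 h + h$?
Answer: $192 i \sqrt{2} \approx 271.53 i$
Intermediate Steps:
$k{\left(j,h \right)} = - 3 h$
$E = 4$ ($E = \left(-3\right) \frac{1}{3} - -5 = -1 + 5 = 4$)
$z = 64$ ($z = 4^{3} = 64$)
$z \sqrt{k{\left(-7,4 \right)} - 6} = 64 \sqrt{\left(-3\right) 4 - 6} = 64 \sqrt{-12 - 6} = 64 \sqrt{-18} = 64 \cdot 3 i \sqrt{2} = 192 i \sqrt{2}$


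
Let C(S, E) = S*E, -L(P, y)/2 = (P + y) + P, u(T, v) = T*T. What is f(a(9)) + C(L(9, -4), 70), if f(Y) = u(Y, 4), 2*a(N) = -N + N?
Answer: -1960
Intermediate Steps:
a(N) = 0 (a(N) = (-N + N)/2 = (½)*0 = 0)
u(T, v) = T²
f(Y) = Y²
L(P, y) = -4*P - 2*y (L(P, y) = -2*((P + y) + P) = -2*(y + 2*P) = -4*P - 2*y)
C(S, E) = E*S
f(a(9)) + C(L(9, -4), 70) = 0² + 70*(-4*9 - 2*(-4)) = 0 + 70*(-36 + 8) = 0 + 70*(-28) = 0 - 1960 = -1960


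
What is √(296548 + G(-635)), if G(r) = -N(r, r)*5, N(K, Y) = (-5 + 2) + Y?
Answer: √299738 ≈ 547.48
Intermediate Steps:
N(K, Y) = -3 + Y
G(r) = 15 - 5*r (G(r) = -(-3 + r)*5 = (3 - r)*5 = 15 - 5*r)
√(296548 + G(-635)) = √(296548 + (15 - 5*(-635))) = √(296548 + (15 + 3175)) = √(296548 + 3190) = √299738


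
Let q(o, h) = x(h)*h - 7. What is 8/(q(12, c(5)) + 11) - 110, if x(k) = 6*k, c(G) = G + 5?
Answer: -16608/151 ≈ -109.99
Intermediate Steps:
c(G) = 5 + G
q(o, h) = -7 + 6*h² (q(o, h) = (6*h)*h - 7 = 6*h² - 7 = -7 + 6*h²)
8/(q(12, c(5)) + 11) - 110 = 8/((-7 + 6*(5 + 5)²) + 11) - 110 = 8/((-7 + 6*10²) + 11) - 110 = 8/((-7 + 6*100) + 11) - 110 = 8/((-7 + 600) + 11) - 110 = 8/(593 + 11) - 110 = 8/604 - 110 = 8*(1/604) - 110 = 2/151 - 110 = -16608/151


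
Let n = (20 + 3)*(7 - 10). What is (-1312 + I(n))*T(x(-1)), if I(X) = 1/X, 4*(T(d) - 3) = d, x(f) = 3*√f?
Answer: -90529/23 - 90529*I/92 ≈ -3936.0 - 984.01*I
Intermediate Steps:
T(d) = 3 + d/4
n = -69 (n = 23*(-3) = -69)
(-1312 + I(n))*T(x(-1)) = (-1312 + 1/(-69))*(3 + (3*√(-1))/4) = (-1312 - 1/69)*(3 + (3*I)/4) = -90529*(3 + 3*I/4)/69 = -90529/23 - 90529*I/92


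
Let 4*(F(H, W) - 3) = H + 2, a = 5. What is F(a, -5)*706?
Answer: 6707/2 ≈ 3353.5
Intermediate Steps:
F(H, W) = 7/2 + H/4 (F(H, W) = 3 + (H + 2)/4 = 3 + (2 + H)/4 = 3 + (½ + H/4) = 7/2 + H/4)
F(a, -5)*706 = (7/2 + (¼)*5)*706 = (7/2 + 5/4)*706 = (19/4)*706 = 6707/2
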